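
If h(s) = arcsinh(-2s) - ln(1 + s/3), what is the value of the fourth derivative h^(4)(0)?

Expand each term separately and add.
From the series, [s^4] h = 1/324; multiply by 4! = 24 to get 2/27.

2/27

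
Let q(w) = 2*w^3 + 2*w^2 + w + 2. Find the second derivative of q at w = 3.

From the series, [(w - 3)^2] q = 20; multiply by 2! = 2 to get 40.

40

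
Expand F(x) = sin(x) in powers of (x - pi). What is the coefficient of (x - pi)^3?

1/6

F(pi) = 0
F′(pi) = -1
F′′(pi) = 0
F′′′(pi) = 1
So c_3 = F′′′(pi)/3! = 1/6.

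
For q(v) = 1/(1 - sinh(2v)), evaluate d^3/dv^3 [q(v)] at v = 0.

56

Plug the Maclaurin series of the inner function into that of the outer and collect terms.
From the series, [v^3] q = 28/3; multiply by 3! = 6 to get 56.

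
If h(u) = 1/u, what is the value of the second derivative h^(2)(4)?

1/32

The coefficient of (u - 4)^2 in the expansion is 1/64, so h′′(4) = 2! * (1/64) = 1/32.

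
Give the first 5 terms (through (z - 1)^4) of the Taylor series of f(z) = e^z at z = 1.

e*(z - 1)^4/24 + e*(z - 1)^3/6 + e*(z - 1)^2/2 + e*(z - 1) + e

f(1) = e
f′(1) = e
f′′(1) = e
f′′′(1) = e
f^(4)(1) = e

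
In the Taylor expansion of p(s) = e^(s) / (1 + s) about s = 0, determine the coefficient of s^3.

-1/3

Expand each factor separately, then convolve coefficients.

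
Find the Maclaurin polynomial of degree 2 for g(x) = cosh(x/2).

x^2/8 + 1

Compute the successive derivatives at the expansion point and divide by k!.
g(0) = 1
g′(0) = 0
g′′(0) = 1/4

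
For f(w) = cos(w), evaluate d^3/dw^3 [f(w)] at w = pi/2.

1

Apply the Taylor formula c_k = f^(k)(a)/k!.
The coefficient of (w - pi/2)^3 in the expansion is 1/6, so f′′′(pi/2) = 3! * (1/6) = 1.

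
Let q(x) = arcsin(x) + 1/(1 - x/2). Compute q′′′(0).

Expand each term separately and add.
From the series, [x^3] q = 7/24; multiply by 3! = 6 to get 7/4.

7/4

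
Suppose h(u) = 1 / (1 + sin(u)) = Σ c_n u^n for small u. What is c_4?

Expand as Σ (-1)^k u^k with u equal to the inner function's series.
h(0) = 1
h′(0) = -1
h′′(0) = 2
h′′′(0) = -5
h^(4)(0) = 16
The Taylor polynomial is Σ h^(k)(0)/k! · u^k.

2/3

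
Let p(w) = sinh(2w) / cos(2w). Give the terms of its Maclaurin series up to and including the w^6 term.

48*w^5/5 + 16*w^3/3 + 2*w

Divide the numerator series by the denominator series (power-series long division).
p(0) = 0
p′(0) = 2
p′′(0) = 0
p′′′(0) = 32
p^(4)(0) = 0
p^(5)(0) = 1152
p^(6)(0) = 0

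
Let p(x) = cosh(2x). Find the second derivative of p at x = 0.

4

The coefficient of x^2 in the expansion is 2, so p′′(0) = 2! * (2) = 4.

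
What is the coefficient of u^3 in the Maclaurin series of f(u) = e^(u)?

Differentiate repeatedly and evaluate at the center.
[u^0] = 1;  [u^1] = 1;  [u^2] = 1/2;  [u^3] = 1/6.
So c_3 = f′′′(0)/3! = 1/6.

1/6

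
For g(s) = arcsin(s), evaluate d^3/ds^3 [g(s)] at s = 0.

1

Use the known series and substitute for the argument.
The coefficient of s^3 in the expansion is 1/6, so g′′′(0) = 3! * (1/6) = 1.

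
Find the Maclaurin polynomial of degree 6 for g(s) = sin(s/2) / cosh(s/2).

3*s^5/320 - s^3/12 + s/2

Write the quotient as an unknown series and match coefficients against numerator = denominator · series.
g(0) = 0
g′(0) = 1/2
g′′(0) = 0
g′′′(0) = -1/2
g^(4)(0) = 0
g^(5)(0) = 9/8
g^(6)(0) = 0
The Taylor polynomial is Σ g^(k)(0)/k! · s^k.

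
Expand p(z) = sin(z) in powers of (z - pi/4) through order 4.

Use the known series and substitute for the argument.
[(z - pi/4)^0] = sqrt(2)/2;  [(z - pi/4)^1] = sqrt(2)/2;  [(z - pi/4)^2] = -sqrt(2)/4;  [(z - pi/4)^3] = -sqrt(2)/12;  [(z - pi/4)^4] = sqrt(2)/48.

sqrt(2)*(z - pi/4)^4/48 - sqrt(2)*(z - pi/4)^3/12 - sqrt(2)*(z - pi/4)^2/4 + sqrt(2)*(z - pi/4)/2 + sqrt(2)/2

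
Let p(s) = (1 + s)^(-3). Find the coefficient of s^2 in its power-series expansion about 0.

6

p(0) = 1
p′(0) = -3
p′′(0) = 12
Dividing each by k! gives the coefficients c_0, ..., c_2.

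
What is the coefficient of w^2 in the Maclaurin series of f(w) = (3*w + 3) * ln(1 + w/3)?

5/6

Multiply each power in the prefactor through the base expansion.
f(0) = 0
f′(0) = 1
f′′(0) = 5/3
Dividing each by k! gives the coefficients c_0, ..., c_2.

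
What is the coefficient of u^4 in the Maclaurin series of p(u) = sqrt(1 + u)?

-5/128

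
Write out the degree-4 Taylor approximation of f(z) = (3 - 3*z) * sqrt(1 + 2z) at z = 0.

Shift and add copies of the series according to the polynomial's terms.
f(0) = 3
f′(0) = 0
f′′(0) = -9
f′′′(0) = 18
f^(4)(0) = -81
The Taylor polynomial is Σ f^(k)(0)/k! · z^k.

-27*z^4/8 + 3*z^3 - 9*z^2/2 + 3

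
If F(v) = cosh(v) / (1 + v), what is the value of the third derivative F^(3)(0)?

Multiply the two series term by term and collect like powers.
The coefficient of v^3 in the expansion is -3/2, so F′′′(0) = 3! * (-3/2) = -9.

-9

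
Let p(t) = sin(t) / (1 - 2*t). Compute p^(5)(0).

1841

Multiply the numerator's expansion by the denominator's geometric series.
From the series, [t^5] p = 1841/120; multiply by 5! = 120 to get 1841.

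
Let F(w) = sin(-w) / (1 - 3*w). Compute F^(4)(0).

-636

Multiply the numerator's expansion by the denominator's geometric series.
The coefficient of w^4 in the expansion is -53/2, so F^(4)(0) = 4! * (-53/2) = -636.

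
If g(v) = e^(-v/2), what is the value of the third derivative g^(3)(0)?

The coefficient of v^3 in the expansion is -1/48, so g′′′(0) = 3! * (-1/48) = -1/8.

-1/8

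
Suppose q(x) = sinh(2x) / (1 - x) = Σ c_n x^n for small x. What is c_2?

Write out both Maclaurin series and multiply, keeping only the needed powers.
[x^0] = 0;  [x^1] = 2;  [x^2] = 2.

2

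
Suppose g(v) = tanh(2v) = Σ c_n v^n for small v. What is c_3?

g(0) = 0
g′(0) = 2
g′′(0) = 0
g′′′(0) = -16

-8/3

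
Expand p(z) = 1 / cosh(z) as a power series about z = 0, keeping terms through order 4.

5*z^4/24 - z^2/2 + 1

Invert the denominator's series and multiply.
p(0) = 1
p′(0) = 0
p′′(0) = -1
p′′′(0) = 0
p^(4)(0) = 5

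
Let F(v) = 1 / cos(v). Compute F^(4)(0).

5

Invert the denominator's series and multiply.
From the series, [v^4] F = 5/24; multiply by 4! = 24 to get 5.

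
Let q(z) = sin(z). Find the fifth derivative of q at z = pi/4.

sqrt(2)/2

The coefficient of (z - pi/4)^5 in the expansion is sqrt(2)/240, so q^(5)(pi/4) = 5! * (sqrt(2)/240) = sqrt(2)/2.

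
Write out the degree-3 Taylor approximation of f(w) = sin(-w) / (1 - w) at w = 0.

Write out both Maclaurin series and multiply, keeping only the needed powers.
f(0) = 0
f′(0) = -1
f′′(0) = -2
f′′′(0) = -5

-5*w^3/6 - w^2 - w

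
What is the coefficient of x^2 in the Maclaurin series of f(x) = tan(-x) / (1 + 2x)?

2

Multiply the two series term by term and collect like powers.
f(0) = 0
f′(0) = -1
f′′(0) = 4
So c_2 = f′′(0)/2! = 2.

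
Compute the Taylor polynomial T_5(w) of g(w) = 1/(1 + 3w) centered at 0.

-243*w^5 + 81*w^4 - 27*w^3 + 9*w^2 - 3*w + 1

Compute the successive derivatives at the expansion point and divide by k!.
g(0) = 1
g′(0) = -3
g′′(0) = 18
g′′′(0) = -162
g^(4)(0) = 1944
g^(5)(0) = -29160
The Taylor polynomial is Σ g^(k)(0)/k! · w^k.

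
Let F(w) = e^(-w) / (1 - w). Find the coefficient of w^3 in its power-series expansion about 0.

1/3

Write out both Maclaurin series and multiply, keeping only the needed powers.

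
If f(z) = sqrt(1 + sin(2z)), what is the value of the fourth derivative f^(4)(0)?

1

Compose series: expand the inner function first, then feed it into the outer expansion.
The coefficient of z^4 in the expansion is 1/24, so f^(4)(0) = 4! * (1/24) = 1.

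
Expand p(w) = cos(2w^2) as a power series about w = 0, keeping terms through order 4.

1 - 2*w^4

Compute the successive derivatives at the expansion point and divide by k!.
p(0) = 1
p′(0) = 0
p′′(0) = 0
p′′′(0) = 0
p^(4)(0) = -48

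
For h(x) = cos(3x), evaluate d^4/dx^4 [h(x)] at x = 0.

Differentiate repeatedly and evaluate at the center.
The coefficient of x^4 in the expansion is 27/8, so h^(4)(0) = 4! * (27/8) = 81.

81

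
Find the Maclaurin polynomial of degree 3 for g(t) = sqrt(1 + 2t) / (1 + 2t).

Take the Cauchy product of the two expansions.
g(0) = 1
g′(0) = -1
g′′(0) = 3
g′′′(0) = -15

-5*t^3/2 + 3*t^2/2 - t + 1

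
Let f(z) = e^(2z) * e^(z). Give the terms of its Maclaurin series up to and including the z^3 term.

Expand each factor separately, then convolve coefficients.
[z^0] = 1;  [z^1] = 3;  [z^2] = 9/2;  [z^3] = 9/2.

9*z^3/2 + 9*z^2/2 + 3*z + 1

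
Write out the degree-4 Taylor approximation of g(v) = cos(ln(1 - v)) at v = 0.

-5*v^4/12 - v^3/2 - v^2/2 + 1

Substitute the inner expansion into the outer series and collect powers.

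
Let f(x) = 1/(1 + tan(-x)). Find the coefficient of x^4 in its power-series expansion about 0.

Compose series: expand the inner function first, then feed it into the outer expansion.
f(0) = 1
f′(0) = 1
f′′(0) = 2
f′′′(0) = 8
f^(4)(0) = 40
So c_4 = f^(4)(0)/4! = 5/3.

5/3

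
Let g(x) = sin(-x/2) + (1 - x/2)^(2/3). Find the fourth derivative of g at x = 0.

-7/162

Combine the two series term by term.
The coefficient of x^4 in the expansion is -7/3888, so g^(4)(0) = 4! * (-7/3888) = -7/162.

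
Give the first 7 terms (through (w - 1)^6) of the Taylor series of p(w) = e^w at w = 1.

p(1) = e
p′(1) = e
p′′(1) = e
p′′′(1) = e
p^(4)(1) = e
p^(5)(1) = e
p^(6)(1) = e

e*(w - 1)^6/720 + e*(w - 1)^5/120 + e*(w - 1)^4/24 + e*(w - 1)^3/6 + e*(w - 1)^2/2 + e*(w - 1) + e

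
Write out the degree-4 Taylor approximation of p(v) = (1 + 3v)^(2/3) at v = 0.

-7*v^4/3 + 4*v^3/3 - v^2 + 2*v + 1

p(0) = 1
p′(0) = 2
p′′(0) = -2
p′′′(0) = 8
p^(4)(0) = -56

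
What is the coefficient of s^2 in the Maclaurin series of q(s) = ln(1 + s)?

Differentiate repeatedly and evaluate at the center.
q(0) = 0
q′(0) = 1
q′′(0) = -1

-1/2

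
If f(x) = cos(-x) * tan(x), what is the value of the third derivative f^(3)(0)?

Write out both Maclaurin series and multiply, keeping only the needed powers.
The coefficient of x^3 in the expansion is -1/6, so f′′′(0) = 3! * (-1/6) = -1.

-1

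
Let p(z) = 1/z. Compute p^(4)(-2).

-3/4

Differentiate repeatedly and evaluate at the center.
From the series, [(z + 2)^4] p = -1/32; multiply by 4! = 24 to get -3/4.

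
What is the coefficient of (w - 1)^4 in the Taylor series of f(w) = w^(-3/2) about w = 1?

315/128

Apply the Taylor formula c_k = f^(k)(a)/k!.
f(1) = 1
f′(1) = -3/2
f′′(1) = 15/4
f′′′(1) = -105/8
f^(4)(1) = 945/16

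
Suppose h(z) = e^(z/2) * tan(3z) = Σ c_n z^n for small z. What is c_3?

Take the Cauchy product of the two expansions.
h(0) = 0
h′(0) = 3
h′′(0) = 3
h′′′(0) = 225/4

75/8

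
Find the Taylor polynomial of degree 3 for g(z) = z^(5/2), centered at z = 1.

5*(z - 1)^3/16 + 15*(z - 1)^2/8 + 5*(z - 1)/2 + 1

g(1) = 1
g′(1) = 5/2
g′′(1) = 15/4
g′′′(1) = 15/8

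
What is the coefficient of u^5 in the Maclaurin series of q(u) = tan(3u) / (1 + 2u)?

582/5

Expand each factor separately, then convolve coefficients.
q(0) = 0
q′(0) = 3
q′′(0) = -12
q′′′(0) = 126
q^(4)(0) = -1008
q^(5)(0) = 13968
So c_5 = q^(5)(0)/5! = 582/5.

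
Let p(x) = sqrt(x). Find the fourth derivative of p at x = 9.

-5/11664

Differentiate repeatedly and evaluate at the center.
The coefficient of (x - 9)^4 in the expansion is -5/279936, so p^(4)(9) = 4! * (-5/279936) = -5/11664.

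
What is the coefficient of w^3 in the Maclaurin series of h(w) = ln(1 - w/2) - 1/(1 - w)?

Add the two expansions coefficient-wise.
[w^0] = -1;  [w^1] = -3/2;  [w^2] = -9/8;  [w^3] = -25/24.

-25/24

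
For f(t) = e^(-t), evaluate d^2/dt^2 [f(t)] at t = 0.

1

The coefficient of t^2 in the expansion is 1/2, so f′′(0) = 2! * (1/2) = 1.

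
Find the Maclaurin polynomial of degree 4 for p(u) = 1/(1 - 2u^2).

p(0) = 1
p′(0) = 0
p′′(0) = 4
p′′′(0) = 0
p^(4)(0) = 96
Then c_k = p^(k)(0)/k! gives each Taylor coefficient.

4*u^4 + 2*u^2 + 1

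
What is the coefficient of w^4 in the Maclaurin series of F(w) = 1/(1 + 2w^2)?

4

Compute the successive derivatives at the expansion point and divide by k!.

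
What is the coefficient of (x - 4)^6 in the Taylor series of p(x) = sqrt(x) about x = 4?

p(4) = 2
p′(4) = 1/4
p′′(4) = -1/32
p′′′(4) = 3/256
p^(4)(4) = -15/2048
p^(5)(4) = 105/16384
p^(6)(4) = -945/131072
So c_6 = p^(6)(4)/6! = -21/2097152.

-21/2097152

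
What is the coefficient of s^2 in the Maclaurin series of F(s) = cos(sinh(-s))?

-1/2

Plug the Maclaurin series of the inner function into that of the outer and collect terms.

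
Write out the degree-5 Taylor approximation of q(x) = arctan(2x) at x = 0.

32*x^5/5 - 8*x^3/3 + 2*x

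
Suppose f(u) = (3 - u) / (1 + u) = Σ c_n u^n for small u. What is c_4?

4

Shift and add copies of the series according to the polynomial's terms.
f(0) = 3
f′(0) = -4
f′′(0) = 8
f′′′(0) = -24
f^(4)(0) = 96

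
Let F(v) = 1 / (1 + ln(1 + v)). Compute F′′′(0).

Write 1/(1+u) = 1 - u + u^2 - u^3 + ... and substitute the series for u.
The coefficient of v^3 in the expansion is -7/3, so F′′′(0) = 3! * (-7/3) = -14.

-14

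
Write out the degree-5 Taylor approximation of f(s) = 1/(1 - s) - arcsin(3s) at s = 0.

-689*s^5/40 + s^4 - 7*s^3/2 + s^2 - 2*s + 1

Combine the two series term by term.
f(0) = 1
f′(0) = -2
f′′(0) = 2
f′′′(0) = -21
f^(4)(0) = 24
f^(5)(0) = -2067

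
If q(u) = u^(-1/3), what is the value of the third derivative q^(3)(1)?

The coefficient of (u - 1)^3 in the expansion is -14/81, so q′′′(1) = 3! * (-14/81) = -28/27.

-28/27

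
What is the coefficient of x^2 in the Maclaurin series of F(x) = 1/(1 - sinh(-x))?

1

Plug the Maclaurin series of the inner function into that of the outer and collect terms.
[x^0] = 1;  [x^1] = -1;  [x^2] = 1.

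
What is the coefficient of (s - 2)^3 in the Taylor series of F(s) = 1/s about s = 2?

-1/16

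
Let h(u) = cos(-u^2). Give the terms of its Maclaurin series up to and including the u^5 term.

[u^0] = 1;  [u^1] = 0;  [u^2] = 0;  [u^3] = 0;  [u^4] = -1/2;  [u^5] = 0.

1 - u^4/2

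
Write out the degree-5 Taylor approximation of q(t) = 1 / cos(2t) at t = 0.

Invert the denominator's series and multiply.
q(0) = 1
q′(0) = 0
q′′(0) = 4
q′′′(0) = 0
q^(4)(0) = 80
q^(5)(0) = 0
The Taylor polynomial is Σ q^(k)(0)/k! · t^k.

10*t^4/3 + 2*t^2 + 1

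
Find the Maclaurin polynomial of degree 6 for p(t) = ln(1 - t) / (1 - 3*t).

-17731*t^6/60 - 1969*t^5/20 - 131*t^4/4 - 65*t^3/6 - 7*t^2/2 - t

Multiply the numerator's expansion by the denominator's geometric series.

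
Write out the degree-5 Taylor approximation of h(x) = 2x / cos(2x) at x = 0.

Divide the numerator series by the denominator series (power-series long division).

20*x^5/3 + 4*x^3 + 2*x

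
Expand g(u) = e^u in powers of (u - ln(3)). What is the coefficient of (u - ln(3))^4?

[(u - ln(3))^0] = 3;  [(u - ln(3))^1] = 3;  [(u - ln(3))^2] = 3/2;  [(u - ln(3))^3] = 1/2;  [(u - ln(3))^4] = 1/8.

1/8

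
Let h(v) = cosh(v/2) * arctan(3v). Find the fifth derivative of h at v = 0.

Multiply the two series term by term and collect like powers.
From the series, [v^5] h = 30389/640; multiply by 5! = 120 to get 91167/16.

91167/16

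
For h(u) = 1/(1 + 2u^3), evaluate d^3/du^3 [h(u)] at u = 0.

From the series, [u^3] h = -2; multiply by 3! = 6 to get -12.

-12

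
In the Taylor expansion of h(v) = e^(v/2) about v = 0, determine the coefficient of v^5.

h(0) = 1
h′(0) = 1/2
h′′(0) = 1/4
h′′′(0) = 1/8
h^(4)(0) = 1/16
h^(5)(0) = 1/32
So c_5 = h^(5)(0)/5! = 1/3840.

1/3840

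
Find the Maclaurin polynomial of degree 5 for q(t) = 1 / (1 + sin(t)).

Write 1/(1+u) = 1 - u + u^2 - u^3 + ... and substitute the series for u.

-61*t^5/120 + 2*t^4/3 - 5*t^3/6 + t^2 - t + 1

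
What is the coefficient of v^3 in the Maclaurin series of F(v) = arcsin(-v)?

-1/6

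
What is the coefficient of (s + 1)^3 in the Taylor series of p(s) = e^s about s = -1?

e^(-1)/6

p(-1) = e^(-1)
p′(-1) = e^(-1)
p′′(-1) = e^(-1)
p′′′(-1) = e^(-1)
Then c_k = p^(k)(-1)/k! gives each Taylor coefficient.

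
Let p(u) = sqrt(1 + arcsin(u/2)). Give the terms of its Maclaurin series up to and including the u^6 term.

Plug the Maclaurin series of the inner function into that of the outer and collect terms.
p(0) = 1
p′(0) = 1/4
p′′(0) = -1/16
p′′′(0) = 7/64
p^(4)(0) = -31/256
p^(5)(0) = 369/1024
p^(6)(0) = -7*2^(419/781)*3^(714/781)*5^(651/781)*7^(199/781)/225

-3169*u^6/2949120 + 123*u^5/40960 - 31*u^4/6144 + 7*u^3/384 - u^2/32 + u/4 + 1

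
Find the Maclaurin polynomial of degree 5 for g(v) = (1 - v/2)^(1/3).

Apply the Taylor formula c_k = f^(k)(a)/k!.
[v^0] = 1;  [v^1] = -1/6;  [v^2] = -1/36;  [v^3] = -5/648;  [v^4] = -5/1944;  [v^5] = -11/11664.

-11*v^5/11664 - 5*v^4/1944 - 5*v^3/648 - v^2/36 - v/6 + 1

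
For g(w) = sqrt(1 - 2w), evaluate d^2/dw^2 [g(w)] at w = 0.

-1

Compute the successive derivatives at the expansion point and divide by k!.
From the series, [w^2] g = -1/2; multiply by 2! = 2 to get -1.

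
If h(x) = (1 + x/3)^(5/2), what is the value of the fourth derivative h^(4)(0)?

The coefficient of x^4 in the expansion is -5/10368, so h^(4)(0) = 4! * (-5/10368) = -5/432.

-5/432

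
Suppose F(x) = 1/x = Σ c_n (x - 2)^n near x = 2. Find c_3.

-1/16

F(2) = 1/2
F′(2) = -1/4
F′′(2) = 1/4
F′′′(2) = -3/8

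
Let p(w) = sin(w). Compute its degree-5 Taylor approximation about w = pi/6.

Differentiate repeatedly and evaluate at the center.
p(pi/6) = 1/2
p′(pi/6) = sqrt(3)/2
p′′(pi/6) = -1/2
p′′′(pi/6) = -sqrt(3)/2
p^(4)(pi/6) = 1/2
p^(5)(pi/6) = sqrt(3)/2
Dividing each by k! gives the coefficients c_0, ..., c_5.

sqrt(3)*(w - pi/6)^5/240 + (w - pi/6)^4/48 - sqrt(3)*(w - pi/6)^3/12 - (w - pi/6)^2/4 + sqrt(3)*(w - pi/6)/2 + 1/2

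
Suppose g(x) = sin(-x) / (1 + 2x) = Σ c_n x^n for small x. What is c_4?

Multiply the two series term by term and collect like powers.
g(0) = 0
g′(0) = -1
g′′(0) = 4
g′′′(0) = -23
g^(4)(0) = 184

23/3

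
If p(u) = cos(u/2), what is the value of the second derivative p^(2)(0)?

-1/4

The coefficient of u^2 in the expansion is -1/8, so p′′(0) = 2! * (-1/8) = -1/4.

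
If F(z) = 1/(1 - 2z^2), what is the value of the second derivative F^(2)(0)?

Apply the Taylor formula c_k = f^(k)(a)/k!.
The coefficient of z^2 in the expansion is 2, so F′′(0) = 2! * (2) = 4.

4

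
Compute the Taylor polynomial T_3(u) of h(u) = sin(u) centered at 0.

-u^3/6 + u

Use the known series and substitute for the argument.
[u^0] = 0;  [u^1] = 1;  [u^2] = 0;  [u^3] = -1/6.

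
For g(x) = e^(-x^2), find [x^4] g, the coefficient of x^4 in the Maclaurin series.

[x^0] = 1;  [x^1] = 0;  [x^2] = -1;  [x^3] = 0;  [x^4] = 1/2.

1/2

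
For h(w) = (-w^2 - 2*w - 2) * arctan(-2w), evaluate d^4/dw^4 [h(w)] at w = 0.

Shift and add copies of the series according to the polynomial's terms.
The coefficient of w^4 in the expansion is -16/3, so h^(4)(0) = 4! * (-16/3) = -128.

-128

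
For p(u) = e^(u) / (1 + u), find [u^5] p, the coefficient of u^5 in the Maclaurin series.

Expand each factor separately, then convolve coefficients.
p(0) = 1
p′(0) = 0
p′′(0) = 1
p′′′(0) = -2
p^(4)(0) = 9
p^(5)(0) = -44

-11/30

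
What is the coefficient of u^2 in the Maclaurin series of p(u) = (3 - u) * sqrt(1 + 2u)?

-5/2

Shift and add copies of the series according to the polynomial's terms.
p(0) = 3
p′(0) = 2
p′′(0) = -5
The Taylor polynomial is Σ p^(k)(0)/k! · u^k.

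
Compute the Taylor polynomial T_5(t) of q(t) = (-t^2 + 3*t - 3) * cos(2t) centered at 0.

2*t^5 - 6*t^3 + 5*t^2 + 3*t - 3

Multiply each power in the prefactor through the base expansion.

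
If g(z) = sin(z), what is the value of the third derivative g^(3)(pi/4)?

The coefficient of (z - pi/4)^3 in the expansion is -sqrt(2)/12, so g′′′(pi/4) = 3! * (-sqrt(2)/12) = -sqrt(2)/2.

-sqrt(2)/2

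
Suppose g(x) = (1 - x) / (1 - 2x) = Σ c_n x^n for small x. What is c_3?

4

Shift and add copies of the series according to the polynomial's terms.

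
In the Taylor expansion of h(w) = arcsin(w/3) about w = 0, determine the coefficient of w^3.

1/162

h(0) = 0
h′(0) = 1/3
h′′(0) = 0
h′′′(0) = 1/27
The Taylor polynomial is Σ h^(k)(0)/k! · w^k.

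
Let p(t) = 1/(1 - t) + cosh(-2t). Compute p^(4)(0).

40

Add the two expansions coefficient-wise.
The coefficient of t^4 in the expansion is 5/3, so p^(4)(0) = 4! * (5/3) = 40.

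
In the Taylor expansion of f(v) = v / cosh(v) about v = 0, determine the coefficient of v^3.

-1/2

Divide the numerator series by the denominator series (power-series long division).
f(0) = 0
f′(0) = 1
f′′(0) = 0
f′′′(0) = -3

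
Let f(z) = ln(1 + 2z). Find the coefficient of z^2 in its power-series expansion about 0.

Differentiate repeatedly and evaluate at the center.
[z^0] = 0;  [z^1] = 2;  [z^2] = -2.

-2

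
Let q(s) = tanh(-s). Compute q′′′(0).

From the series, [s^3] q = 1/3; multiply by 3! = 6 to get 2.

2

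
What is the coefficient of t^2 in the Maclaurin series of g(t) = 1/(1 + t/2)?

1/4

g(0) = 1
g′(0) = -1/2
g′′(0) = 1/2
The Taylor polynomial is Σ g^(k)(0)/k! · t^k.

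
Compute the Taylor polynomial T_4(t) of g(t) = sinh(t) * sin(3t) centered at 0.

-4*t^4 + 3*t^2

Write out both Maclaurin series and multiply, keeping only the needed powers.
g(0) = 0
g′(0) = 0
g′′(0) = 6
g′′′(0) = 0
g^(4)(0) = -96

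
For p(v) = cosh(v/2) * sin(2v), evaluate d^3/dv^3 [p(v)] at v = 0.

-13/2

Expand each factor separately, then convolve coefficients.
The coefficient of v^3 in the expansion is -13/12, so p′′′(0) = 3! * (-13/12) = -13/2.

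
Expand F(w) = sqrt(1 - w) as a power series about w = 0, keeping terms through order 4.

-5*w^4/128 - w^3/16 - w^2/8 - w/2 + 1

Compute the successive derivatives at the expansion point and divide by k!.
F(0) = 1
F′(0) = -1/2
F′′(0) = -1/4
F′′′(0) = -3/8
F^(4)(0) = -15/16
Then c_k = F^(k)(0)/k! gives each Taylor coefficient.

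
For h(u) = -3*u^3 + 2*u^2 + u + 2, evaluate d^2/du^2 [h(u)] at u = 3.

-50

The coefficient of (u - 3)^2 in the expansion is -25, so h′′(3) = 2! * (-25) = -50.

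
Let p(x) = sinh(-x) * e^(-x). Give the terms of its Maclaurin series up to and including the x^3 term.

Multiply the two series term by term and collect like powers.
p(0) = 0
p′(0) = -1
p′′(0) = 2
p′′′(0) = -4

-2*x^3/3 + x^2 - x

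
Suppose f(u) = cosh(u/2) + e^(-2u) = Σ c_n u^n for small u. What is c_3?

-4/3

Add the two expansions coefficient-wise.
f(0) = 2
f′(0) = -2
f′′(0) = 17/4
f′′′(0) = -8
Then c_k = f^(k)(0)/k! gives each Taylor coefficient.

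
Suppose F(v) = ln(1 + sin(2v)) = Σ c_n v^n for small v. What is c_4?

-4/3

Let u equal the inner series; expand the outer function in u and truncate.
F(0) = 0
F′(0) = 2
F′′(0) = -4
F′′′(0) = 8
F^(4)(0) = -32
Dividing each by k! gives the coefficients c_0, ..., c_4.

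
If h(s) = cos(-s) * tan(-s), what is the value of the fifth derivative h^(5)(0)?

Expand each factor separately, then convolve coefficients.
From the series, [s^5] h = -1/120; multiply by 5! = 120 to get -1.

-1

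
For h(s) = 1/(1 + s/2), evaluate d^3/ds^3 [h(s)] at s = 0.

Compute the successive derivatives at the expansion point and divide by k!.
The coefficient of s^3 in the expansion is -1/8, so h′′′(0) = 3! * (-1/8) = -3/4.

-3/4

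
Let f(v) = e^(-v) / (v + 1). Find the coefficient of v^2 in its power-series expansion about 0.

Use 1/(1 - r) = Σ r^k on the denominator, then take the Cauchy product.
[v^0] = 1;  [v^1] = -2;  [v^2] = 5/2.
So c_2 = f′′(0)/2! = 5/2.

5/2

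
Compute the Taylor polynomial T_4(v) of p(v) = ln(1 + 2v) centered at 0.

-4*v^4 + 8*v^3/3 - 2*v^2 + 2*v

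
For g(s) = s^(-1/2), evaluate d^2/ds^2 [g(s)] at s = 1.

Use the known series and substitute for the argument.
The coefficient of (s - 1)^2 in the expansion is 3/8, so g′′(1) = 2! * (3/8) = 3/4.

3/4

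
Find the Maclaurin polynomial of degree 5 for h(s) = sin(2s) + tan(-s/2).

21*s^5/80 - 11*s^3/8 + 3*s/2

Combine the two series term by term.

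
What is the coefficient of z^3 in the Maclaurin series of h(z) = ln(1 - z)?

c_3 = h′′′(0)/3! = -1/3.

-1/3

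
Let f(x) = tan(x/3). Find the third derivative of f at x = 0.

From the series, [x^3] f = 1/81; multiply by 3! = 6 to get 2/27.

2/27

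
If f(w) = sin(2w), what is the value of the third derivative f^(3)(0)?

-8

Use the known series and substitute for the argument.
From the series, [w^3] f = -4/3; multiply by 3! = 6 to get -8.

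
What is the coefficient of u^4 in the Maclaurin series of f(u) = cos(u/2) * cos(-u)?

Multiply the two series term by term and collect like powers.
f(0) = 1
f′(0) = 0
f′′(0) = -5/4
f′′′(0) = 0
f^(4)(0) = 41/16

41/384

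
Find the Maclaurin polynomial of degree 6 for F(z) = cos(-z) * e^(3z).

Expand each factor separately, then convolve coefficients.

-22*z^6/45 - z^5/10 + 7*z^4/6 + 3*z^3 + 4*z^2 + 3*z + 1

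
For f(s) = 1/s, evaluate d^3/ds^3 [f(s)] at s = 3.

Apply the Taylor formula c_k = f^(k)(a)/k!.
The coefficient of (s - 3)^3 in the expansion is -1/81, so f′′′(3) = 3! * (-1/81) = -2/27.

-2/27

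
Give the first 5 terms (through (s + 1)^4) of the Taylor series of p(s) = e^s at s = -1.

(s + 1)^4*e^(-1)/24 + (s + 1)^3*e^(-1)/6 + (s + 1)^2*e^(-1)/2 + (s + 1)*e^(-1) + e^(-1)

p(-1) = e^(-1)
p′(-1) = e^(-1)
p′′(-1) = e^(-1)
p′′′(-1) = e^(-1)
p^(4)(-1) = e^(-1)
The Taylor polynomial is Σ p^(k)(-1)/k! · (s + 1)^k.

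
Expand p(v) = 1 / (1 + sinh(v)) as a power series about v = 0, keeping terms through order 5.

Write 1/(1+u) = 1 - u + u^2 - u^3 + ... and substitute the series for u.
p(0) = 1
p′(0) = -1
p′′(0) = 2
p′′′(0) = -7
p^(4)(0) = 32
p^(5)(0) = -181
The Taylor polynomial is Σ p^(k)(0)/k! · v^k.

-181*v^5/120 + 4*v^4/3 - 7*v^3/6 + v^2 - v + 1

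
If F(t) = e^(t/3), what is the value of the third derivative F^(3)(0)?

1/27

The coefficient of t^3 in the expansion is 1/162, so F′′′(0) = 3! * (1/162) = 1/27.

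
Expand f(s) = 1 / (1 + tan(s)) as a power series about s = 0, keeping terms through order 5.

-32*s^5/15 + 5*s^4/3 - 4*s^3/3 + s^2 - s + 1

Expand as Σ (-1)^k u^k with u equal to the inner function's series.
f(0) = 1
f′(0) = -1
f′′(0) = 2
f′′′(0) = -8
f^(4)(0) = 40
f^(5)(0) = -256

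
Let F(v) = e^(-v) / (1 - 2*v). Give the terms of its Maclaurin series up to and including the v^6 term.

27949*v^6/720 + 2329*v^5/120 + 233*v^4/24 + 29*v^3/6 + 5*v^2/2 + v + 1

Use 1/(1 - r) = Σ r^k on the denominator, then take the Cauchy product.
F(0) = 1
F′(0) = 1
F′′(0) = 5
F′′′(0) = 29
F^(4)(0) = 233
F^(5)(0) = 2329
F^(6)(0) = 27949
Then c_k = F^(k)(0)/k! gives each Taylor coefficient.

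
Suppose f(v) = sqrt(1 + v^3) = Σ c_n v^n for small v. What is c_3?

1/2

Apply the Taylor formula c_k = f^(k)(a)/k!.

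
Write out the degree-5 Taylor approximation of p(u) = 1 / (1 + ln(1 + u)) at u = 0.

Use the geometric series for the reciprocal, then substitute.

-347*u^5/60 + 11*u^4/3 - 7*u^3/3 + 3*u^2/2 - u + 1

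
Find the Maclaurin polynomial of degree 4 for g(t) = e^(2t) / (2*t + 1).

Use 1/(1 - r) = Σ r^k on the denominator, then take the Cauchy product.
g(0) = 1
g′(0) = 0
g′′(0) = 4
g′′′(0) = -16
g^(4)(0) = 144
The Taylor polynomial is Σ g^(k)(0)/k! · t^k.

6*t^4 - 8*t^3/3 + 2*t^2 + 1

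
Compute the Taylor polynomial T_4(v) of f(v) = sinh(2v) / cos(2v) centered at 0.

Divide the numerator series by the denominator series (power-series long division).
f(0) = 0
f′(0) = 2
f′′(0) = 0
f′′′(0) = 32
f^(4)(0) = 0
Dividing each by k! gives the coefficients c_0, ..., c_4.

16*v^3/3 + 2*v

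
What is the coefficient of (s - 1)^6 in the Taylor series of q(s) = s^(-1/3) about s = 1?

[(s - 1)^0] = 1;  [(s - 1)^1] = -1/3;  [(s - 1)^2] = 2/9;  [(s - 1)^3] = -14/81;  [(s - 1)^4] = 35/243;  [(s - 1)^5] = -91/729;  [(s - 1)^6] = 728/6561.

728/6561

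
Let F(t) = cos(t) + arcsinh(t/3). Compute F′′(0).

-1

Combine the two series term by term.
The coefficient of t^2 in the expansion is -1/2, so F′′(0) = 2! * (-1/2) = -1.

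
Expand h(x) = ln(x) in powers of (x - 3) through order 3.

(x - 3)^3/81 - (x - 3)^2/18 + (x - 3)/3 + ln(3)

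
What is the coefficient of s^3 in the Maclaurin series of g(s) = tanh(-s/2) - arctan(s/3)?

Combine the two series term by term.
g(0) = 0
g′(0) = -5/6
g′′(0) = 0
g′′′(0) = 35/108
Then c_k = g^(k)(0)/k! gives each Taylor coefficient.

35/648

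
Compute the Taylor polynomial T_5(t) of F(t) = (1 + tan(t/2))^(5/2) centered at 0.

Plug the Maclaurin series of the inner function into that of the outer and collect terms.
F(0) = 1
F′(0) = 5/4
F′′(0) = 15/16
F′′′(0) = 55/64
F^(4)(0) = 465/256
F^(5)(0) = 2525/1024

505*t^5/24576 + 155*t^4/2048 + 55*t^3/384 + 15*t^2/32 + 5*t/4 + 1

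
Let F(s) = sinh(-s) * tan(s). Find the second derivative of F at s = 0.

Expand each factor separately, then convolve coefficients.
From the series, [s^2] F = -1; multiply by 2! = 2 to get -2.

-2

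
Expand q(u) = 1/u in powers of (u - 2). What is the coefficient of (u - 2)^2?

c_2 = q′′(2)/2! = 1/8.

1/8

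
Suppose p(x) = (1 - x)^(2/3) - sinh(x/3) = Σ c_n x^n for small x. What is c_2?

Combine the two series term by term.

-1/9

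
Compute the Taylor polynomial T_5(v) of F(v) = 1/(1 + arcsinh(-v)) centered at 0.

Substitute the inner expansion into the outer series and collect powers.

23*v^5/40 + 2*v^4/3 + 5*v^3/6 + v^2 + v + 1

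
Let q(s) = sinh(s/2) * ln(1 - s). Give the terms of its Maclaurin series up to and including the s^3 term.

-s^3/4 - s^2/2

Take the Cauchy product of the two expansions.
q(0) = 0
q′(0) = 0
q′′(0) = -1
q′′′(0) = -3/2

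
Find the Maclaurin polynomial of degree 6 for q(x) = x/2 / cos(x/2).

Divide the numerator series by the denominator series (power-series long division).
q(0) = 0
q′(0) = 1/2
q′′(0) = 0
q′′′(0) = 3/8
q^(4)(0) = 0
q^(5)(0) = 25/32
q^(6)(0) = 0

5*x^5/768 + x^3/16 + x/2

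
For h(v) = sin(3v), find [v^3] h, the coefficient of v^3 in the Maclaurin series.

-9/2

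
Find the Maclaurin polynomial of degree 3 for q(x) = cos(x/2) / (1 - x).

7*x^3/8 + 7*x^2/8 + x + 1

Expand each factor separately, then convolve coefficients.
[x^0] = 1;  [x^1] = 1;  [x^2] = 7/8;  [x^3] = 7/8.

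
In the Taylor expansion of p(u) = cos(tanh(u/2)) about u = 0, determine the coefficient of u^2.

Substitute the inner expansion into the outer series and collect powers.
[u^0] = 1;  [u^1] = 0;  [u^2] = -1/8.

-1/8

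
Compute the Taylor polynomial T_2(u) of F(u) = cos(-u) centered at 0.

Compute the successive derivatives at the expansion point and divide by k!.
[u^0] = 1;  [u^1] = 0;  [u^2] = -1/2.

1 - u^2/2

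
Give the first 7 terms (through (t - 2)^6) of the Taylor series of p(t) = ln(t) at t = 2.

-(t - 2)^6/384 + (t - 2)^5/160 - (t - 2)^4/64 + (t - 2)^3/24 - (t - 2)^2/8 + (t - 2)/2 + ln(2)

[(t - 2)^0] = ln(2);  [(t - 2)^1] = 1/2;  [(t - 2)^2] = -1/8;  [(t - 2)^3] = 1/24;  [(t - 2)^4] = -1/64;  [(t - 2)^5] = 1/160;  [(t - 2)^6] = -1/384.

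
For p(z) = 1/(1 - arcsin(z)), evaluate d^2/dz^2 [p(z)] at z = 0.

2

Substitute the inner expansion into the outer series and collect powers.
The coefficient of z^2 in the expansion is 1, so p′′(0) = 2! * (1) = 2.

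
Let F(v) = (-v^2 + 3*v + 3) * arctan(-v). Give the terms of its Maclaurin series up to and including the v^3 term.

Shift and add copies of the series according to the polynomial's terms.
[v^0] = 0;  [v^1] = -3;  [v^2] = -3;  [v^3] = 2.

2*v^3 - 3*v^2 - 3*v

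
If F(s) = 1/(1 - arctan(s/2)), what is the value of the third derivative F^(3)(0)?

Plug the Maclaurin series of the inner function into that of the outer and collect terms.
From the series, [s^3] F = 1/12; multiply by 3! = 6 to get 1/2.

1/2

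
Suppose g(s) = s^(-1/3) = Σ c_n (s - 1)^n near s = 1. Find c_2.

g(1) = 1
g′(1) = -1/3
g′′(1) = 4/9
So c_2 = g′′(1)/2! = 2/9.

2/9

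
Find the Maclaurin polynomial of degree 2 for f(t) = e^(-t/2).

t^2/8 - t/2 + 1

Differentiate repeatedly and evaluate at the center.
f(0) = 1
f′(0) = -1/2
f′′(0) = 1/4
The Taylor polynomial is Σ f^(k)(0)/k! · t^k.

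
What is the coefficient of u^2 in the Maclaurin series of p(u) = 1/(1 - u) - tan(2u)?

1

Expand each term separately and add.
p(0) = 1
p′(0) = -1
p′′(0) = 2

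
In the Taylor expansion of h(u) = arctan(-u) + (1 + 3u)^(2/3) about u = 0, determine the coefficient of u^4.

-7/3

Combine the two series term by term.
h(0) = 1
h′(0) = 1
h′′(0) = -2
h′′′(0) = 10
h^(4)(0) = -56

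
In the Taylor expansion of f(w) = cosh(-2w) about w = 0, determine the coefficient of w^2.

2

f(0) = 1
f′(0) = 0
f′′(0) = 4
So c_2 = f′′(0)/2! = 2.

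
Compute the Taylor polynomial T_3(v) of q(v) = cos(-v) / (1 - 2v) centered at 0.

Expand each factor separately, then convolve coefficients.
q(0) = 1
q′(0) = 2
q′′(0) = 7
q′′′(0) = 42

7*v^3 + 7*v^2/2 + 2*v + 1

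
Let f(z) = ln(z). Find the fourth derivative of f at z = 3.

-2/27

From the series, [(z - 3)^4] f = -1/324; multiply by 4! = 24 to get -2/27.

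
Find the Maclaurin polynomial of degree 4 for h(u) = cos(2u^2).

1 - 2*u^4

[u^0] = 1;  [u^1] = 0;  [u^2] = 0;  [u^3] = 0;  [u^4] = -2.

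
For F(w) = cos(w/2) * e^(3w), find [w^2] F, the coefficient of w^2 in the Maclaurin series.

35/8

Take the Cauchy product of the two expansions.
[w^0] = 1;  [w^1] = 3;  [w^2] = 35/8.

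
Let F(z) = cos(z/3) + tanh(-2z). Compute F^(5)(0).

Expand each term separately and add.
From the series, [z^5] F = -64/15; multiply by 5! = 120 to get -512.

-512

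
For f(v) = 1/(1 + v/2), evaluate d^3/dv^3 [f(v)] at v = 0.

-3/4

From the series, [v^3] f = -1/8; multiply by 3! = 6 to get -3/4.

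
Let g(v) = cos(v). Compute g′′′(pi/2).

1

The coefficient of (v - pi/2)^3 in the expansion is 1/6, so g′′′(pi/2) = 3! * (1/6) = 1.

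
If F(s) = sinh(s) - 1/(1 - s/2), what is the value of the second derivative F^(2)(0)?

-1/2

Combine the two series term by term.
The coefficient of s^2 in the expansion is -1/4, so F′′(0) = 2! * (-1/4) = -1/2.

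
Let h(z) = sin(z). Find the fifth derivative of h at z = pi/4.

sqrt(2)/2

From the series, [(z - pi/4)^5] h = sqrt(2)/240; multiply by 5! = 120 to get sqrt(2)/2.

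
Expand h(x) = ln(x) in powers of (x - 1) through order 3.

(x - 1)^3/3 - (x - 1)^2/2 + (x - 1)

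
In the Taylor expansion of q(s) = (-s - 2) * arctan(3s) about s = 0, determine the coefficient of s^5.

-486/5

Shift and add copies of the series according to the polynomial's terms.
So c_5 = q^(5)(0)/5! = -486/5.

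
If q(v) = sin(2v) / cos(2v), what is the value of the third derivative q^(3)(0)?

16

Divide the numerator series by the denominator series (power-series long division).
From the series, [v^3] q = 8/3; multiply by 3! = 6 to get 16.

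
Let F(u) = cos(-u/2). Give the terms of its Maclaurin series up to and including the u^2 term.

1 - u^2/8

F(0) = 1
F′(0) = 0
F′′(0) = -1/4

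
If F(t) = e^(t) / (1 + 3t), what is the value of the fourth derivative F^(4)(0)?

Take the Cauchy product of the two expansions.
From the series, [t^4] F = 1393/24; multiply by 4! = 24 to get 1393.

1393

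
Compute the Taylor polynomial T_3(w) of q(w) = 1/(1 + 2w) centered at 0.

Differentiate repeatedly and evaluate at the center.
[w^0] = 1;  [w^1] = -2;  [w^2] = 4;  [w^3] = -8.

-8*w^3 + 4*w^2 - 2*w + 1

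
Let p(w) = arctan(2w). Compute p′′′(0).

-16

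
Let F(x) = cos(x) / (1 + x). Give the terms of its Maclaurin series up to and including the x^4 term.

Take the Cauchy product of the two expansions.
[x^0] = 1;  [x^1] = -1;  [x^2] = 1/2;  [x^3] = -1/2;  [x^4] = 13/24.

13*x^4/24 - x^3/2 + x^2/2 - x + 1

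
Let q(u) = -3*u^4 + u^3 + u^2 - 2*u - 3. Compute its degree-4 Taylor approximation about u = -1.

-3*(u + 1)^4 + 13*(u + 1)^3 - 20*(u + 1)^2 + 11*(u + 1) - 4

Use the known series and substitute for the argument.
q(-1) = -4
q′(-1) = 11
q′′(-1) = -40
q′′′(-1) = 78
q^(4)(-1) = -72
Dividing each by k! gives the coefficients c_0, ..., c_4.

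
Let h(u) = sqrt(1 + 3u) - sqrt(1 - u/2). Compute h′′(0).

-35/16

Add the two expansions coefficient-wise.
From the series, [u^2] h = -35/32; multiply by 2! = 2 to get -35/16.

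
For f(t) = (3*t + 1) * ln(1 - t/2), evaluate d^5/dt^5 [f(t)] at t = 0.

Distribute the polynomial across the series and collect like powers.
The coefficient of t^5 in the expansion is -17/320, so f^(5)(0) = 5! * (-17/320) = -51/8.

-51/8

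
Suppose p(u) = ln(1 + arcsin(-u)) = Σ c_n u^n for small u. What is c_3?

Let u equal the inner series; expand the outer function in u and truncate.
p(0) = 0
p′(0) = -1
p′′(0) = -1
p′′′(0) = -3
The Taylor polynomial is Σ p^(k)(0)/k! · u^k.

-1/2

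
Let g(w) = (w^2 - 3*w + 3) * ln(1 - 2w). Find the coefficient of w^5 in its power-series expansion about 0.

-148/15

Multiply each power in the prefactor through the base expansion.
g(0) = 0
g′(0) = -6
g′′(0) = 0
g′′′(0) = -24
g^(4)(0) = -144
g^(5)(0) = -1184
Dividing each by k! gives the coefficients c_0, ..., c_5.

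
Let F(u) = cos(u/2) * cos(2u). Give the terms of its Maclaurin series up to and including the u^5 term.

353*u^4/384 - 17*u^2/8 + 1

Take the Cauchy product of the two expansions.
F(0) = 1
F′(0) = 0
F′′(0) = -17/4
F′′′(0) = 0
F^(4)(0) = 353/16
F^(5)(0) = 0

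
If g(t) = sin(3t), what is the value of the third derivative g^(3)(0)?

-27

Use the known series and substitute for the argument.
The coefficient of t^3 in the expansion is -9/2, so g′′′(0) = 3! * (-9/2) = -27.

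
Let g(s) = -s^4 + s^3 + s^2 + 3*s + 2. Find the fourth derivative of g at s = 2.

-24

Apply the Taylor formula c_k = f^(k)(a)/k!.
The coefficient of (s - 2)^4 in the expansion is -1, so g^(4)(2) = 4! * (-1) = -24.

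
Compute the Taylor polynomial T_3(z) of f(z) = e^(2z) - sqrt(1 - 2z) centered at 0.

Expand each term separately and add.

11*z^3/6 + 5*z^2/2 + 3*z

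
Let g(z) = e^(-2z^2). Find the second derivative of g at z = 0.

-4

Use the known series and substitute for the argument.
The coefficient of z^2 in the expansion is -2, so g′′(0) = 2! * (-2) = -4.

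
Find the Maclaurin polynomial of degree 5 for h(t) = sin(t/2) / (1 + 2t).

Take the Cauchy product of the two expansions.
h(0) = 0
h′(0) = 1/2
h′′(0) = -2
h′′′(0) = 95/8
h^(4)(0) = -95
h^(5)(0) = 30401/32
Then c_k = h^(k)(0)/k! gives each Taylor coefficient.

30401*t^5/3840 - 95*t^4/24 + 95*t^3/48 - t^2 + t/2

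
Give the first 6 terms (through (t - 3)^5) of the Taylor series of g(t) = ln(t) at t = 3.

(t - 3)^5/1215 - (t - 3)^4/324 + (t - 3)^3/81 - (t - 3)^2/18 + (t - 3)/3 + ln(3)

Differentiate repeatedly and evaluate at the center.
g(3) = ln(3)
g′(3) = 1/3
g′′(3) = -1/9
g′′′(3) = 2/27
g^(4)(3) = -2/27
g^(5)(3) = 8/81
Dividing each by k! gives the coefficients c_0, ..., c_5.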